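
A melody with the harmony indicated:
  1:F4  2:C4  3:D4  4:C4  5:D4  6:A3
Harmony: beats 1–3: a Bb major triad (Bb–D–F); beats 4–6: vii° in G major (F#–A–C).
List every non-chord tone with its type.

C4 (beat 2) — appoggiatura; D4 (beat 5) — escape tone.

The harmony at that moment is Bb major triad (Bb, D, F); C4 is not a chord tone.
It is approached by leap down from F4 and left by step up to D4.
Leap in, step out — an appoggiatura.
The harmony at that moment is F# diminished triad (F#, A, C); D4 is not a chord tone.
It is approached by step up from C4 and left by leap down to A3.
Step in, leap out — an escape tone.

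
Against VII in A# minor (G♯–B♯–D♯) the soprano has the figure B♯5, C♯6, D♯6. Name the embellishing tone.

C♯6 is a passing tone.

The harmony at that moment is G♯ major triad (G♯, B♯, D♯); C♯6 is not a chord tone.
It is approached by step up from B♯5 and left by step up to D♯6.
Step in, step out in the same direction — a passing tone.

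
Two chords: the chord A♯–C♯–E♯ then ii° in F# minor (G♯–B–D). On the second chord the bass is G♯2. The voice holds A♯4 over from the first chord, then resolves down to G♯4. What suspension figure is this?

At the second chord the bass is G♯2. The suspended A♯4 lies a ninth above the bass; after resolving down by step to G♯4, the interval above the bass becomes an octave.
Suspension figures are named by those two intervals: 9–8.

9–8 suspension.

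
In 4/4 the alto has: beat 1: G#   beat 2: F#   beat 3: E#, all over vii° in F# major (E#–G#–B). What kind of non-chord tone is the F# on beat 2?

The harmony at that moment is E# diminished triad (E#, G#, B); F# is not a chord tone.
It is approached by step down from G# and left by step down to E#.
Step in, step out in the same direction — a passing tone.

Passing tone.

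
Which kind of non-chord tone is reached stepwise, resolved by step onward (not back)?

Approach: by step. Departure: by step, continuing in the same direction.
Stepwise on both sides with no change of direction means the note fills in the space between two different chord tones — a passing tone. (Had it turned back to its starting note it would be a neighbor tone instead.)

Passing tone.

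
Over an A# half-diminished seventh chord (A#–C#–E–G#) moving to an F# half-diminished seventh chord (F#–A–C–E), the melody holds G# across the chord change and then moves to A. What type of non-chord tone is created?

G# is a retardation.

The harmony at that moment is F# half-diminished seventh chord (F#, A, C, E); G# is not a chord tone.
It is held over (the same pitch as the preceding G#) and left by step up to A.
Held over from the previous chord and resolving up by step — a retardation.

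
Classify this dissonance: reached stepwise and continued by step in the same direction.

Passing tone.

Approach: by step. Departure: by step, continuing in the same direction.
Stepwise on both sides with no change of direction means the note fills in the space between two different chord tones — a passing tone. (Had it turned back to its starting note it would be a neighbor tone instead.)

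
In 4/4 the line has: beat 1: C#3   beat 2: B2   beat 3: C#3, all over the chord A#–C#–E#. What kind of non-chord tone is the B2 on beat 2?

Lower neighbor tone.

The harmony at that moment is A# minor triad (A#, C#, E#); B2 is not a chord tone.
It is approached by step down from C#3 and left by step up to C#3.
Step away and step back to the same note — a neighbor tone (lower neighbor).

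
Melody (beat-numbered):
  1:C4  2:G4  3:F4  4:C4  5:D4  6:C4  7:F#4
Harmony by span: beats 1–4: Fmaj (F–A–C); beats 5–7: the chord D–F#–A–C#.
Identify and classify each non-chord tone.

The harmony at that moment is F major triad (F, A, C); G4 is not a chord tone.
It is approached by leap up from C4 and left by step down to F4.
Leap in, step out — an appoggiatura.
The harmony at that moment is D major seventh chord (D, F#, A, C#); C4 is not a chord tone.
It is approached by step down from D4 and left by leap up to F#4.
Step in, leap out — an escape tone.

G4 (beat 2) — appoggiatura; C4 (beat 6) — escape tone.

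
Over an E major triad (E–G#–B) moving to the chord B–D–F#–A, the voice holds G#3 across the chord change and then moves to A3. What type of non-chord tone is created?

G#3 is a retardation.

The harmony at that moment is B minor seventh chord (B, D, F#, A); G#3 is not a chord tone.
It is held over (the same pitch as the preceding G#3) and left by step up to A3.
Held over from the previous chord and resolving up by step — a retardation.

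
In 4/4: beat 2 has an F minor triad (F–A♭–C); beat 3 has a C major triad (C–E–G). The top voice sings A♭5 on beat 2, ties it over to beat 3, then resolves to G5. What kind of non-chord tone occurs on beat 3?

The harmony at that moment is C major triad (C, E, G); A♭5 is not a chord tone.
It is held over (the same pitch as the preceding A♭5) and left by step down to G5.
Held over from the previous chord and resolving down by step — a suspension.

Suspension.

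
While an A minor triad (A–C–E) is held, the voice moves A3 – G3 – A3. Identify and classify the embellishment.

G3 is a neighbor tone.

The harmony at that moment is A minor triad (A, C, E); G3 is not a chord tone.
It is approached by step down from A3 and left by step up to A3.
Step away and step back to the same note — a neighbor tone (lower neighbor).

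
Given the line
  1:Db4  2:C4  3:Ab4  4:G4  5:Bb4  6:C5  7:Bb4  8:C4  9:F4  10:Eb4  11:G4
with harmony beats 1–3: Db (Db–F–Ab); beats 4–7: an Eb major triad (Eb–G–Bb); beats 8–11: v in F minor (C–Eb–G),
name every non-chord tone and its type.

The harmony at that moment is Db major triad (Db, F, Ab); C4 is not a chord tone.
It is approached by step down from Db4 and left by leap up to Ab4.
Step in, leap out — an escape tone.
The harmony at that moment is Eb major triad (Eb, G, Bb); C5 is not a chord tone.
It is approached by step up from Bb4 and left by step down to Bb4.
Step away and step back to the same note — a neighbor tone (upper neighbor).
The harmony at that moment is C minor triad (C, Eb, G); F4 is not a chord tone.
It is approached by leap up from C4 and left by step down to Eb4.
Leap in, step out — an appoggiatura.

C4 (beat 2) — escape tone; C5 (beat 6) — neighbor tone; F4 (beat 9) — appoggiatura.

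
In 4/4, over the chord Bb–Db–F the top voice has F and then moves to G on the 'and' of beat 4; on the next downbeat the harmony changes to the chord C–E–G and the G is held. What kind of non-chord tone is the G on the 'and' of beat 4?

Anticipation.

The harmony at that moment is Bb minor triad (Bb, Db, F); G is not a chord tone.
It is approached by step up from F and then sustained as the same pitch into the next harmony.
Arriving early and becoming a chord tone when the harmony changes — an anticipation.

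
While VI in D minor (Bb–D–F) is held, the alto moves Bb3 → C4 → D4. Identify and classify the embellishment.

The harmony at that moment is Bb major triad (Bb, D, F); C4 is not a chord tone.
It is approached by step up from Bb3 and left by step up to D4.
Step in, step out in the same direction — a passing tone.

C4 is a passing tone.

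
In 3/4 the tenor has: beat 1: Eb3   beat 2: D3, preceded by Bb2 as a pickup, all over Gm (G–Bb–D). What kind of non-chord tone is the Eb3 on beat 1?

Appoggiatura.

The harmony at that moment is G minor triad (G, Bb, D); Eb3 is not a chord tone.
It is approached by leap up from Bb2 and left by step down to D3.
Leap in, step out, metrically accented — an appoggiatura.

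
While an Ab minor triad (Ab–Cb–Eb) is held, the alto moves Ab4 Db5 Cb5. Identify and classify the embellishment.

The harmony at that moment is Ab minor triad (Ab, Cb, Eb); Db5 is not a chord tone.
It is approached by leap up from Ab4 and left by step down to Cb5.
Leap in, step out — an appoggiatura.

Db5 is an appoggiatura.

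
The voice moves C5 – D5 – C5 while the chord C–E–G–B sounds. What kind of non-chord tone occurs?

D5 is a neighbor tone.

The harmony at that moment is C major seventh chord (C, E, G, B); D5 is not a chord tone.
It is approached by step up from C5 and left by step down to C5.
Step away and step back to the same note — a neighbor tone (upper neighbor).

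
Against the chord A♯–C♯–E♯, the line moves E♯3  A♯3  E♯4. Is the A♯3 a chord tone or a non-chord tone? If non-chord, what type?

A# minor triad contains A♯, C♯, E♯; A♯ is the root, so it is a chord tone.

Chord tone (the root of A# minor triad).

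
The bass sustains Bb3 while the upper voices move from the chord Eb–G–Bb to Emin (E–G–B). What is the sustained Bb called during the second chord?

Pedal tone (pedal point).

The harmony at that moment is E minor triad (E, G, B); Bb3 is not a chord tone.
It is held over (the same pitch as the preceding Bb3) and then sustained as the same pitch into the next harmony.
Sustained through a change of harmony — a pedal tone.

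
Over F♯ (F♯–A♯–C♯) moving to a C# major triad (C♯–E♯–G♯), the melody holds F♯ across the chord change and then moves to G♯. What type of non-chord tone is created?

The harmony at that moment is C♯ major triad (C♯, E♯, G♯); F♯ is not a chord tone.
It is held over (the same pitch as the preceding F♯) and left by step up to G♯.
Held over from the previous chord and resolving up by step — a retardation.

F♯ is a retardation.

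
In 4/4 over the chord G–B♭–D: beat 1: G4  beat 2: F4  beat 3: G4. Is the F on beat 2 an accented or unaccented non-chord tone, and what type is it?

Unaccented neighbor tone.

The harmony at that moment is G minor triad (G, B♭, D); F4 is not a chord tone.
It is approached by step down from G4 and left by step up to G4.
Step away and step back to the same note — a neighbor tone (lower neighbor).
It falls on a weak beat, so it is unaccented.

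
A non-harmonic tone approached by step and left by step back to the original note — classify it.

Approach: by step. Departure: by step in the opposite direction, back to the starting pitch.
Stepwise on both sides but reversing to return to the same chord tone — a neighbor tone. (Had it continued onward in the same direction it would be a passing tone instead.)

Neighbor tone.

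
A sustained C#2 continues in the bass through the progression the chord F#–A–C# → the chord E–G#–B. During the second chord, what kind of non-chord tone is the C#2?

The harmony at that moment is E major triad (E, G#, B); C#2 is not a chord tone.
It is held over (the same pitch as the preceding C#2) and then sustained as the same pitch into the next harmony.
Sustained through a change of harmony — a pedal tone.

Pedal tone (pedal point).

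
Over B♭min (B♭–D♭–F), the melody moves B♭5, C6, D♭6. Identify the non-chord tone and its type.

The harmony at that moment is B♭ minor triad (B♭, D♭, F); C6 is not a chord tone.
It is approached by step up from B♭5 and left by step up to D♭6.
Step in, step out in the same direction — a passing tone.

C6 is a passing tone.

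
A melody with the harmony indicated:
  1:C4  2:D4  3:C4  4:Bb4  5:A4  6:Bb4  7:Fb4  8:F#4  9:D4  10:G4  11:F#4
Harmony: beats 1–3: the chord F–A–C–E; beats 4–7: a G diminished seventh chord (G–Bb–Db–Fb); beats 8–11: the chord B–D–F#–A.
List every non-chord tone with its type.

D4 (beat 2) — neighbor tone; A4 (beat 5) — neighbor tone; G4 (beat 10) — appoggiatura.

The harmony at that moment is F major seventh chord (F, A, C, E); D4 is not a chord tone.
It is approached by step up from C4 and left by step down to C4.
Step away and step back to the same note — a neighbor tone (upper neighbor).
The harmony at that moment is G diminished seventh chord (G, Bb, Db, Fb); A4 is not a chord tone.
It is approached by step down from Bb4 and left by step up to Bb4.
Step away and step back to the same note — a neighbor tone (lower neighbor).
The harmony at that moment is B minor seventh chord (B, D, F#, A); G4 is not a chord tone.
It is approached by leap up from D4 and left by step down to F#4.
Leap in, step out — an appoggiatura.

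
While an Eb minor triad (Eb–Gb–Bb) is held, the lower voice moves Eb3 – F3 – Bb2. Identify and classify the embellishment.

The harmony at that moment is Eb minor triad (Eb, Gb, Bb); F3 is not a chord tone.
It is approached by step up from Eb3 and left by leap down to Bb2.
Step in, leap out — an escape tone.

F3 is an escape tone.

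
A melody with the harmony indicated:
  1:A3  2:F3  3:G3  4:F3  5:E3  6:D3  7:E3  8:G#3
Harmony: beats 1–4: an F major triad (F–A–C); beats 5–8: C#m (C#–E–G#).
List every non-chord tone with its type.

The harmony at that moment is F major triad (F, A, C); G3 is not a chord tone.
It is approached by step up from F3 and left by step down to F3.
Step away and step back to the same note — a neighbor tone (upper neighbor).
The harmony at that moment is C# minor triad (C#, E, G#); D3 is not a chord tone.
It is approached by step down from E3 and left by step up to E3.
Step away and step back to the same note — a neighbor tone (lower neighbor).

G3 (beat 3) — neighbor tone; D3 (beat 6) — neighbor tone.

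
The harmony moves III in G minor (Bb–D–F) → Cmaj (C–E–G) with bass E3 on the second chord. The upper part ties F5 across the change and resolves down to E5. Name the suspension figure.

9–8 suspension.

At the second chord the bass is E3. The suspended F5 lies a ninth above the bass; after resolving down by step to E5, the interval above the bass becomes an octave.
Suspension figures are named by those two intervals: 9–8.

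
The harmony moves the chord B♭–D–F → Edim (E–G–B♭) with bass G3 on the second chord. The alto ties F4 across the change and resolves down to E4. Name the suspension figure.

7–6 suspension.

At the second chord the bass is G3. The suspended F4 lies a seventh above the bass; after resolving down by step to E4, the interval above the bass becomes a sixth.
Suspension figures are named by those two intervals: 7–6.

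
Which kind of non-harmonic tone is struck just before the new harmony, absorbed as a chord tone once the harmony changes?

Anticipation.

Approach: ahead of the chord change (typically by step), so it is dissonant against the current harmony. Departure: none — the same pitch is restated or held and is a chord tone of the new harmony.
Dissonant first, consonant once the harmony catches up: the note simply arrives early — an anticipation. (The reverse timing, consonant first and dissonant after the change, would be a suspension or retardation.)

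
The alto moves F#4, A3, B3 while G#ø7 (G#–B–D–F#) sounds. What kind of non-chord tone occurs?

A3 is an appoggiatura.

The harmony at that moment is G# half-diminished seventh chord (G#, B, D, F#); A3 is not a chord tone.
It is approached by leap down from F#4 and left by step up to B3.
Leap in, step out — an appoggiatura.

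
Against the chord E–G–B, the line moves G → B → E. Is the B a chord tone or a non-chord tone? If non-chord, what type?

Chord tone (the fifth of E minor triad).

E minor triad contains E, G, B; B is the fifth, so it is a chord tone.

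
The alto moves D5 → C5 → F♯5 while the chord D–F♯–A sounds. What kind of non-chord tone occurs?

C5 is an escape tone.

The harmony at that moment is D major triad (D, F♯, A); C5 is not a chord tone.
It is approached by step down from D5 and left by leap up to F♯5.
Step in, leap out — an escape tone.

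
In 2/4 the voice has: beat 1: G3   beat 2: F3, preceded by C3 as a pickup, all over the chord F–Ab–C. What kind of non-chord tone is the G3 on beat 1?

Appoggiatura.

The harmony at that moment is F minor triad (F, Ab, C); G3 is not a chord tone.
It is approached by leap up from C3 and left by step down to F3.
Leap in, step out, metrically accented — an appoggiatura.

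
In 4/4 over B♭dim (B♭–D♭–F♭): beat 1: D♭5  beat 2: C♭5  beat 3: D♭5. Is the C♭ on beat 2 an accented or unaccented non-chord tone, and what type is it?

Unaccented neighbor tone.

The harmony at that moment is B♭ diminished triad (B♭, D♭, F♭); C♭5 is not a chord tone.
It is approached by step down from D♭5 and left by step up to D♭5.
Step away and step back to the same note — a neighbor tone (lower neighbor).
It falls on a weak beat, so it is unaccented.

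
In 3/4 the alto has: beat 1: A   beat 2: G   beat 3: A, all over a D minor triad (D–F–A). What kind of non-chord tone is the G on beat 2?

The harmony at that moment is D minor triad (D, F, A); G is not a chord tone.
It is approached by step down from A and left by step up to A.
Step away and step back to the same note — a neighbor tone (lower neighbor).

Lower neighbor tone.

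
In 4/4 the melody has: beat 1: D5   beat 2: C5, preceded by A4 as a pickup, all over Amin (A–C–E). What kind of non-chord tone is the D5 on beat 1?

Appoggiatura.

The harmony at that moment is A minor triad (A, C, E); D5 is not a chord tone.
It is approached by leap up from A4 and left by step down to C5.
Leap in, step out, metrically accented — an appoggiatura.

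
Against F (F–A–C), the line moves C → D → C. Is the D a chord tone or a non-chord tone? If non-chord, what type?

Non-chord tone — a neighbor tone.

The harmony at that moment is F major triad (F, A, C); D is not a chord tone.
It is approached by step up from C and left by step down to C.
Step away and step back to the same note — a neighbor tone (upper neighbor).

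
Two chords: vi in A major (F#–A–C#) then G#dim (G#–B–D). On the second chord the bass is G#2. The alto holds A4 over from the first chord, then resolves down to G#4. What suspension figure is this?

At the second chord the bass is G#2. The suspended A4 lies a ninth above the bass; after resolving down by step to G#4, the interval above the bass becomes an octave.
Suspension figures are named by those two intervals: 9–8.

9–8 suspension.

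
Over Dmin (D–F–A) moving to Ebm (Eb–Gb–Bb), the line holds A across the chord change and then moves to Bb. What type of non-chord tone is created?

A is a retardation.

The harmony at that moment is Eb minor triad (Eb, Gb, Bb); A is not a chord tone.
It is held over (the same pitch as the preceding A) and left by step up to Bb.
Held over from the previous chord and resolving up by step — a retardation.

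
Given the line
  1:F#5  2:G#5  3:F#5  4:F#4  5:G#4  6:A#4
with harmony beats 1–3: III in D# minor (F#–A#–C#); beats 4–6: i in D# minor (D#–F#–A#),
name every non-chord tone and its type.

The harmony at that moment is F# major triad (F#, A#, C#); G#5 is not a chord tone.
It is approached by step up from F#5 and left by step down to F#5.
Step away and step back to the same note — a neighbor tone (upper neighbor).
The harmony at that moment is D# minor triad (D#, F#, A#); G#4 is not a chord tone.
It is approached by step up from F#4 and left by step up to A#4.
Step in, step out in the same direction — a passing tone.

G#5 (beat 2) — neighbor tone; G#4 (beat 5) — passing tone.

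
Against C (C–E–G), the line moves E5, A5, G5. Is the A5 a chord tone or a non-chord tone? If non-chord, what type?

The harmony at that moment is C major triad (C, E, G); A5 is not a chord tone.
It is approached by leap up from E5 and left by step down to G5.
Leap in, step out — an appoggiatura.

Non-chord tone — an appoggiatura.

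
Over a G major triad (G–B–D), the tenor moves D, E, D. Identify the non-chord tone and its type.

The harmony at that moment is G major triad (G, B, D); E is not a chord tone.
It is approached by step up from D and left by step down to D.
Step away and step back to the same note — a neighbor tone (upper neighbor).

E is a neighbor tone.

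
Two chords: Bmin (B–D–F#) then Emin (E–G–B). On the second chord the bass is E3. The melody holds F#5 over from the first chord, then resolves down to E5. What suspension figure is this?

9–8 suspension.

At the second chord the bass is E3. The suspended F#5 lies a ninth above the bass; after resolving down by step to E5, the interval above the bass becomes an octave.
Suspension figures are named by those two intervals: 9–8.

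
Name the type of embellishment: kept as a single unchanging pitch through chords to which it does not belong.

Pedal tone.

Approach: none. Departure: none — a single pitch is sustained while the chords change around it, passing through harmonies that do not contain it.
No melodic motion at all; the dissonance is created entirely by the moving harmonies against the stationary note — a pedal tone (pedal point).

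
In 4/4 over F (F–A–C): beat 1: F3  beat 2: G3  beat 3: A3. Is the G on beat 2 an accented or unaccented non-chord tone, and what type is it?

The harmony at that moment is F major triad (F, A, C); G3 is not a chord tone.
It is approached by step up from F3 and left by step up to A3.
Step in, step out in the same direction — a passing tone.
It falls on a weak beat, so it is unaccented.

Unaccented passing tone.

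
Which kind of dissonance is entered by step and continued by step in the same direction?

Passing tone.

Approach: by step. Departure: by step, continuing in the same direction.
Stepwise on both sides with no change of direction means the note fills in the space between two different chord tones — a passing tone. (Had it turned back to its starting note it would be a neighbor tone instead.)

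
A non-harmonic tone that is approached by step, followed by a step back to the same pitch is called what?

Approach: by step. Departure: by step in the opposite direction, back to the starting pitch.
Stepwise on both sides but reversing to return to the same chord tone — a neighbor tone. (Had it continued onward in the same direction it would be a passing tone instead.)

Neighbor tone.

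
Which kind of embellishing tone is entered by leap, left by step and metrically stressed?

Appoggiatura.

Approach: by leap. Departure: by step. Metric position: strong.
Leap in, step out, in a metrically strong position — an appoggiatura. (It is the mirror image of the escape tone, which steps in and leaps out from a weak position.)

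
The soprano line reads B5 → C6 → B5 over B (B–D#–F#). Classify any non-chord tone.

C6 is a neighbor tone.

The harmony at that moment is B major triad (B, D#, F#); C6 is not a chord tone.
It is approached by step up from B5 and left by step down to B5.
Step away and step back to the same note — a neighbor tone (upper neighbor).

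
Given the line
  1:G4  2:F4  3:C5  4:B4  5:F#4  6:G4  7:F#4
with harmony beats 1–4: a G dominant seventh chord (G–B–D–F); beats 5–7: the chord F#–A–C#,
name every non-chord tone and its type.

The harmony at that moment is G dominant seventh chord (G, B, D, F); C5 is not a chord tone.
It is approached by leap up from F4 and left by step down to B4.
Leap in, step out — an appoggiatura.
The harmony at that moment is F# minor triad (F#, A, C#); G4 is not a chord tone.
It is approached by step up from F#4 and left by step down to F#4.
Step away and step back to the same note — a neighbor tone (upper neighbor).

C5 (beat 3) — appoggiatura; G4 (beat 6) — neighbor tone.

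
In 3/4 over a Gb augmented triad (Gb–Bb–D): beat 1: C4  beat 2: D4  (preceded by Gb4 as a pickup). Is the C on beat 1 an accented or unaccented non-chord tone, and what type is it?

Accented appoggiatura.

The harmony at that moment is Gb augmented triad (Gb, Bb, D); C4 is not a chord tone.
It is approached by leap down from Gb4 and left by step up to D4.
Leap in, step out — an appoggiatura.
It falls on the downbeat, so it is accented.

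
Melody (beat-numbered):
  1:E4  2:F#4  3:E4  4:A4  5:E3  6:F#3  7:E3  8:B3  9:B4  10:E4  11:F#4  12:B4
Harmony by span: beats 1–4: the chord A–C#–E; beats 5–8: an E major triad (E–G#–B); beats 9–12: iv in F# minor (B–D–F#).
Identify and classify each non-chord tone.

F#4 (beat 2) — neighbor tone; F#3 (beat 6) — neighbor tone; E4 (beat 10) — appoggiatura.

The harmony at that moment is A major triad (A, C#, E); F#4 is not a chord tone.
It is approached by step up from E4 and left by step down to E4.
Step away and step back to the same note — a neighbor tone (upper neighbor).
The harmony at that moment is E major triad (E, G#, B); F#3 is not a chord tone.
It is approached by step up from E3 and left by step down to E3.
Step away and step back to the same note — a neighbor tone (upper neighbor).
The harmony at that moment is B minor triad (B, D, F#); E4 is not a chord tone.
It is approached by leap down from B4 and left by step up to F#4.
Leap in, step out — an appoggiatura.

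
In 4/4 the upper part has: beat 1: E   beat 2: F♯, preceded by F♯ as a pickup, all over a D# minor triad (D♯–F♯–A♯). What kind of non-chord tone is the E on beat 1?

Lower neighbor tone.

The harmony at that moment is D♯ minor triad (D♯, F♯, A♯); E is not a chord tone.
It is approached by step down from F♯ and left by step up to F♯.
Step away and step back to the same note — a neighbor tone (lower neighbor).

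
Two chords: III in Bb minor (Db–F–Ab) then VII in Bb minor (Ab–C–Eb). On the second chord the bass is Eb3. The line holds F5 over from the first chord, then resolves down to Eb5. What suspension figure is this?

At the second chord the bass is Eb3. The suspended F5 lies a ninth above the bass; after resolving down by step to Eb5, the interval above the bass becomes an octave.
Suspension figures are named by those two intervals: 9–8.

9–8 suspension.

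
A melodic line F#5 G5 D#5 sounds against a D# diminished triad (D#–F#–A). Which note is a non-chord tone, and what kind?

G5 is an escape tone.

The harmony at that moment is D# diminished triad (D#, F#, A); G5 is not a chord tone.
It is approached by step up from F#5 and left by leap down to D#5.
Step in, leap out — an escape tone.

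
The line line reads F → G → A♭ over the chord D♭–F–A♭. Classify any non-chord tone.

The harmony at that moment is D♭ major triad (D♭, F, A♭); G is not a chord tone.
It is approached by step up from F and left by step up to A♭.
Step in, step out in the same direction — a passing tone.

G is a passing tone.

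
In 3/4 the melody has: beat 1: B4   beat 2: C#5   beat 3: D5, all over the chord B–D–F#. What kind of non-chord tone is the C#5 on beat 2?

Passing tone.

The harmony at that moment is B minor triad (B, D, F#); C#5 is not a chord tone.
It is approached by step up from B4 and left by step up to D5.
Step in, step out in the same direction — a passing tone.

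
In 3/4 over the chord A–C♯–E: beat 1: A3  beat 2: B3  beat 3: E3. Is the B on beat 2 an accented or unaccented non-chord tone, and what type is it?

The harmony at that moment is A major triad (A, C♯, E); B3 is not a chord tone.
It is approached by step up from A3 and left by leap down to E3.
Step in, leap out — an escape tone.
It falls on a weak beat, so it is unaccented.

Unaccented escape tone.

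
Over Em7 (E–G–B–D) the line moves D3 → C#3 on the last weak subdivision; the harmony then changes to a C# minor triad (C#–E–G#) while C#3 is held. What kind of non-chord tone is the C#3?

C#3 is an anticipation.

The harmony at that moment is E minor seventh chord (E, G, B, D); C#3 is not a chord tone.
It is approached by step down from D3 and then sustained as the same pitch into the next harmony.
Arriving early and becoming a chord tone when the harmony changes — an anticipation.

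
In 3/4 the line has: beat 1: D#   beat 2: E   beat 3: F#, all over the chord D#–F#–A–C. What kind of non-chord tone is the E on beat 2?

Passing tone.

The harmony at that moment is D# diminished seventh chord (D#, F#, A, C); E is not a chord tone.
It is approached by step up from D# and left by step up to F#.
Step in, step out in the same direction — a passing tone.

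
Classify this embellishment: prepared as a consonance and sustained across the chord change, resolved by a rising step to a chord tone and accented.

Approach: by preparation — the pitch is first a chord tone, then held (tied or repeated) while the harmony changes under it. Departure: up by step. Metric position: strong.
A prepared dissonance that resolves upward by step — a retardation. (The same figure resolving downward would be a suspension.)

Retardation.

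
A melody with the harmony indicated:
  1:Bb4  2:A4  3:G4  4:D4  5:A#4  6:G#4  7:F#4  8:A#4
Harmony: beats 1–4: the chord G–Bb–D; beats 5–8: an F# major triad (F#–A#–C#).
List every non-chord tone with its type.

The harmony at that moment is G minor triad (G, Bb, D); A4 is not a chord tone.
It is approached by step down from Bb4 and left by step down to G4.
Step in, step out in the same direction — a passing tone.
The harmony at that moment is F# major triad (F#, A#, C#); G#4 is not a chord tone.
It is approached by step down from A#4 and left by step down to F#4.
Step in, step out in the same direction — a passing tone.

A4 (beat 2) — passing tone; G#4 (beat 6) — passing tone.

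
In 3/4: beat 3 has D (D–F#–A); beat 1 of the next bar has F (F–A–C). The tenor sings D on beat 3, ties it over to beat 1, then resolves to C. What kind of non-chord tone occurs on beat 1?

Suspension.

The harmony at that moment is F major triad (F, A, C); D is not a chord tone.
It is held over (the same pitch as the preceding D) and left by step down to C.
Held over from the previous chord and resolving down by step — a suspension.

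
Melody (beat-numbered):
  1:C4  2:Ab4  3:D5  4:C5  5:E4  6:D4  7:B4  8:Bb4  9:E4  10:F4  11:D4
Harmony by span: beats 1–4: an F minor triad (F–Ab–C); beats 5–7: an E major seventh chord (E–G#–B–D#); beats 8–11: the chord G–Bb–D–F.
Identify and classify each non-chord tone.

D5 (beat 3) — appoggiatura; D4 (beat 6) — escape tone; E4 (beat 9) — appoggiatura.

The harmony at that moment is F minor triad (F, Ab, C); D5 is not a chord tone.
It is approached by leap up from Ab4 and left by step down to C5.
Leap in, step out — an appoggiatura.
The harmony at that moment is E major seventh chord (E, G#, B, D#); D4 is not a chord tone.
It is approached by step down from E4 and left by leap up to B4.
Step in, leap out — an escape tone.
The harmony at that moment is G minor seventh chord (G, Bb, D, F); E4 is not a chord tone.
It is approached by leap down from Bb4 and left by step up to F4.
Leap in, step out — an appoggiatura.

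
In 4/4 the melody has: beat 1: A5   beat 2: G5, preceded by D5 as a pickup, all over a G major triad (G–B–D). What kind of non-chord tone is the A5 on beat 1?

Appoggiatura.

The harmony at that moment is G major triad (G, B, D); A5 is not a chord tone.
It is approached by leap up from D5 and left by step down to G5.
Leap in, step out, metrically accented — an appoggiatura.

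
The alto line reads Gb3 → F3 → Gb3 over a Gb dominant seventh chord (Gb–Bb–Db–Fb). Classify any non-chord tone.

F3 is a neighbor tone.

The harmony at that moment is Gb dominant seventh chord (Gb, Bb, Db, Fb); F3 is not a chord tone.
It is approached by step down from Gb3 and left by step up to Gb3.
Step away and step back to the same note — a neighbor tone (lower neighbor).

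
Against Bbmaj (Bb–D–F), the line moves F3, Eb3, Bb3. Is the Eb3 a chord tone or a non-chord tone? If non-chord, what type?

Non-chord tone — an escape tone.

The harmony at that moment is Bb major triad (Bb, D, F); Eb3 is not a chord tone.
It is approached by step down from F3 and left by leap up to Bb3.
Step in, leap out — an escape tone.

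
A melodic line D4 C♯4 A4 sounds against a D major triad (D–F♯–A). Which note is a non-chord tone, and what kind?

The harmony at that moment is D major triad (D, F♯, A); C♯4 is not a chord tone.
It is approached by step down from D4 and left by leap up to A4.
Step in, leap out — an escape tone.

C♯4 is an escape tone.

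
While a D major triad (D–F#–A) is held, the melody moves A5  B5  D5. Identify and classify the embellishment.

B5 is an escape tone.

The harmony at that moment is D major triad (D, F#, A); B5 is not a chord tone.
It is approached by step up from A5 and left by leap down to D5.
Step in, leap out — an escape tone.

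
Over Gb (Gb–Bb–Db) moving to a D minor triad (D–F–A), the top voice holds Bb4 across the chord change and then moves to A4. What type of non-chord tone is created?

Bb4 is a suspension.

The harmony at that moment is D minor triad (D, F, A); Bb4 is not a chord tone.
It is held over (the same pitch as the preceding Bb4) and left by step down to A4.
Held over from the previous chord and resolving down by step — a suspension.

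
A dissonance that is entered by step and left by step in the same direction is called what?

Passing tone.

Approach: by step. Departure: by step, continuing in the same direction.
Stepwise on both sides with no change of direction means the note fills in the space between two different chord tones — a passing tone. (Had it turned back to its starting note it would be a neighbor tone instead.)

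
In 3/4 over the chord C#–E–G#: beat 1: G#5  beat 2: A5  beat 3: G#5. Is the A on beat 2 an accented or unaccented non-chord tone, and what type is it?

The harmony at that moment is C# minor triad (C#, E, G#); A5 is not a chord tone.
It is approached by step up from G#5 and left by step down to G#5.
Step away and step back to the same note — a neighbor tone (upper neighbor).
It falls on a weak beat, so it is unaccented.

Unaccented neighbor tone.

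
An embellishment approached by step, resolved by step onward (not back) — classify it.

Approach: by step. Departure: by step, continuing in the same direction.
Stepwise on both sides with no change of direction means the note fills in the space between two different chord tones — a passing tone. (Had it turned back to its starting note it would be a neighbor tone instead.)

Passing tone.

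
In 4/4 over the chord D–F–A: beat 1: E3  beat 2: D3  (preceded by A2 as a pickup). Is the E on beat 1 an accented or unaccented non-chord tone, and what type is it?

Accented appoggiatura.

The harmony at that moment is D minor triad (D, F, A); E3 is not a chord tone.
It is approached by leap up from A2 and left by step down to D3.
Leap in, step out — an appoggiatura.
It falls on the downbeat, so it is accented.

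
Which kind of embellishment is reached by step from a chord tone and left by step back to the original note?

Neighbor tone.

Approach: by step. Departure: by step in the opposite direction, back to the starting pitch.
Stepwise on both sides but reversing to return to the same chord tone — a neighbor tone. (Had it continued onward in the same direction it would be a passing tone instead.)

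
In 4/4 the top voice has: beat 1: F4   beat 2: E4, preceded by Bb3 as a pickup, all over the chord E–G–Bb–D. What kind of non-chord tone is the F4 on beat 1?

Appoggiatura.

The harmony at that moment is E half-diminished seventh chord (E, G, Bb, D); F4 is not a chord tone.
It is approached by leap up from Bb3 and left by step down to E4.
Leap in, step out, metrically accented — an appoggiatura.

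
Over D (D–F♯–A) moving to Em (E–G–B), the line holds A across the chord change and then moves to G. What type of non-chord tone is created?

A is a suspension.

The harmony at that moment is E minor triad (E, G, B); A is not a chord tone.
It is held over (the same pitch as the preceding A) and left by step down to G.
Held over from the previous chord and resolving down by step — a suspension.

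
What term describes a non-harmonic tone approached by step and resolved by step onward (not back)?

Approach: by step. Departure: by step, continuing in the same direction.
Stepwise on both sides with no change of direction means the note fills in the space between two different chord tones — a passing tone. (Had it turned back to its starting note it would be a neighbor tone instead.)

Passing tone.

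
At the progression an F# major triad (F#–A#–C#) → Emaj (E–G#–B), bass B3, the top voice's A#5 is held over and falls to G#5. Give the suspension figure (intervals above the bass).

7–6 suspension.

At the second chord the bass is B3. The suspended A#5 lies a seventh above the bass; after resolving down by step to G#5, the interval above the bass becomes a sixth.
Suspension figures are named by those two intervals: 7–6.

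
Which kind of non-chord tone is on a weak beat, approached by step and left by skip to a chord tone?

Approach: by step. Departure: by leap. Metric position: weak.
Step in, leap out, from a weak position — an escape tone (échappée). (It is the mirror image of the appoggiatura, which leaps in and steps out on a strong beat.)

Escape tone.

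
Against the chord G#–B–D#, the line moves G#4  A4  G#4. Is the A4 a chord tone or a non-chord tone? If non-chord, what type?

The harmony at that moment is G# minor triad (G#, B, D#); A4 is not a chord tone.
It is approached by step up from G#4 and left by step down to G#4.
Step away and step back to the same note — a neighbor tone (upper neighbor).

Non-chord tone — a neighbor tone.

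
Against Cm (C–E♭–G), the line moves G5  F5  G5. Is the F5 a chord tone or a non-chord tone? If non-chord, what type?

The harmony at that moment is C minor triad (C, E♭, G); F5 is not a chord tone.
It is approached by step down from G5 and left by step up to G5.
Step away and step back to the same note — a neighbor tone (lower neighbor).

Non-chord tone — a neighbor tone.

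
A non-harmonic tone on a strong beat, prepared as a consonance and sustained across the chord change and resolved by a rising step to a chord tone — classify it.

Retardation.

Approach: by preparation — the pitch is first a chord tone, then held (tied or repeated) while the harmony changes under it. Departure: up by step. Metric position: strong.
A prepared dissonance that resolves upward by step — a retardation. (The same figure resolving downward would be a suspension.)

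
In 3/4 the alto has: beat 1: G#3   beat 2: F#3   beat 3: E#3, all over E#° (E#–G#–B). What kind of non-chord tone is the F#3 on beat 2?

Passing tone.

The harmony at that moment is E# diminished triad (E#, G#, B); F#3 is not a chord tone.
It is approached by step down from G#3 and left by step down to E#3.
Step in, step out in the same direction — a passing tone.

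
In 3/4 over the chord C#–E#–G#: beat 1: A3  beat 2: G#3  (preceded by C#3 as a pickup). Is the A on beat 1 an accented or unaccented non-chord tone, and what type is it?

The harmony at that moment is C# major triad (C#, E#, G#); A3 is not a chord tone.
It is approached by leap up from C#3 and left by step down to G#3.
Leap in, step out — an appoggiatura.
It falls on the downbeat, so it is accented.

Accented appoggiatura.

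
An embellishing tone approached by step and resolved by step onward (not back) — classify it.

Approach: by step. Departure: by step, continuing in the same direction.
Stepwise on both sides with no change of direction means the note fills in the space between two different chord tones — a passing tone. (Had it turned back to its starting note it would be a neighbor tone instead.)

Passing tone.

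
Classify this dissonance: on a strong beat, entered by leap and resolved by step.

Appoggiatura.

Approach: by leap. Departure: by step. Metric position: strong.
Leap in, step out, in a metrically strong position — an appoggiatura. (It is the mirror image of the escape tone, which steps in and leaps out from a weak position.)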